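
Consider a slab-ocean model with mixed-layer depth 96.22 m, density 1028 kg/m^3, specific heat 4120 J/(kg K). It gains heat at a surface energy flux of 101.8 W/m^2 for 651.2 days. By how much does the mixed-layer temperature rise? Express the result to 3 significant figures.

Areal heat capacity C = ρ c_p D = 1028 × 4120 × 96.22 = 4.08×10^8 J m⁻² K⁻¹.
Net heat input Q = F Δt = 101.8 × (651.2 days × 86400 s/day) = 5.73×10^9 J/m².
ΔT = Q / C = 5.73×10^9 / 4.08×10^8 = 14.1 K.

14.1 K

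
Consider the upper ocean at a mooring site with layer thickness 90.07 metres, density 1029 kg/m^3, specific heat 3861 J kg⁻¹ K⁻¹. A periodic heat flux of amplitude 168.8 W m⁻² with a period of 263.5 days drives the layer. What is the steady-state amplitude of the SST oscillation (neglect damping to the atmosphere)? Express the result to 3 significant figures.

Areal heat capacity C = ρ c_p D = 1029 × 3861 × 90.07 = 3.58×10^8 J/(m²·K).
Angular frequency ω = 2π / T = 2π / 2.28×10^7 s = 2.76×10^-7 s⁻¹.
Cω = 3.58×10^8 × 2.76×10^-7 = 98.8 W/(m²·K).
Amplitude A = F₀ / (Cω) = 168.8 / 98.8 = 1.71 K.

1.71 K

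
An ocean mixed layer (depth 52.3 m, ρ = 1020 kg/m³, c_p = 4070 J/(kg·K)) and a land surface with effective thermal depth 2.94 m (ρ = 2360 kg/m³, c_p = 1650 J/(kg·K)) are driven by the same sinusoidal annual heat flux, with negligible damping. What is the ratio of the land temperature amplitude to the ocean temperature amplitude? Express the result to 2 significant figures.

C_ocean = 1020 × 4070 × 52.3 = 2.17×10^8 J/(m²·K).
C_land = 2360 × 1650 × 2.94 = 1.14×10^7 J/(m²·K).
Undamped amplitude ∝ 1/C, so A_land/A_ocean = C_ocean/C_land = 19.0.

19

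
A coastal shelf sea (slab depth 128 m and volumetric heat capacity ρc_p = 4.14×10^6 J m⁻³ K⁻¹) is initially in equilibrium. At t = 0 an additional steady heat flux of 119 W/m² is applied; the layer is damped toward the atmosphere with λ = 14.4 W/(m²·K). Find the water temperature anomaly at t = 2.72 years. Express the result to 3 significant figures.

7.46 K

Areal heat capacity C = ρc_p × D = 4.14×10^6 × 128 = 5.30×10^8 J/(m²·K).
τ = C / λ = 5.30×10^8 / 14.4 = 3.68×10^7 s.
Equilibrium anomaly ΔT_eq = F / λ = 119 / 14.4 = 8.26 K.
t = 2.72 years = 8.58×10^7 s, so t/τ = 2.33.
ΔT(t) = ΔT_eq (1 − e^(−t/τ)) = 8.26 × (1 − e^−2.33) = 7.46 K.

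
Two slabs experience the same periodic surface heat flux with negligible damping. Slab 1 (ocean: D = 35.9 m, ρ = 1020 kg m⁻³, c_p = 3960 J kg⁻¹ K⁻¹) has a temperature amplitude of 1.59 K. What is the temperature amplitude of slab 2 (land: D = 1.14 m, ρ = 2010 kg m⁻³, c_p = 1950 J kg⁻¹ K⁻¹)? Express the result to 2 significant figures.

52 K

C_ocean = 1.45×10^8 J/(m²·K); C_land = 4.47×10^6 J/(m²·K).
A ∝ 1/C ⇒ A_land = A_ocean × C_ocean/C_land = 1.59 × 32.5 = 51.6 K.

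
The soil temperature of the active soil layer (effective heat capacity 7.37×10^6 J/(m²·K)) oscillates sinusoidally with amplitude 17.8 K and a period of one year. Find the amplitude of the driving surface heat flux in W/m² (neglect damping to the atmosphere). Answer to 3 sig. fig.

Areal heat capacity C = 7.37×10^6 J/(m²·K) (given).
ω = 2π / 3.15×10^7 s = 1.99×10^-7 s⁻¹.
Cω = 7.37×10^6 × 1.99×10^-7 = 1.47 W/(m²·K).
F₀ = A × Cω = 17.8 × 1.47 = 26.1 W/m².

26.1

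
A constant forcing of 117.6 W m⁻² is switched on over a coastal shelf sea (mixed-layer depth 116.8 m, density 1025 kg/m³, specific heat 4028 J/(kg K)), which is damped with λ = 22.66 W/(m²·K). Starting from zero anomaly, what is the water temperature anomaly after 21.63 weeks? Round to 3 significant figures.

2.38 K

Areal heat capacity C = ρ c_p D = 1025 × 4028 × 116.8 = 4.82×10^8 J/(m²·K).
τ = C / λ = 4.82×10^8 / 22.66 = 2.13×10^7 s.
Equilibrium anomaly ΔT_eq = F / λ = 117.6 / 22.66 = 5.19 K.
t = 21.63 weeks = 1.31×10^7 s, so t/τ = 0.615.
ΔT(t) = ΔT_eq (1 − e^(−t/τ)) = 5.19 × (1 − e^−0.615) = 2.38 K.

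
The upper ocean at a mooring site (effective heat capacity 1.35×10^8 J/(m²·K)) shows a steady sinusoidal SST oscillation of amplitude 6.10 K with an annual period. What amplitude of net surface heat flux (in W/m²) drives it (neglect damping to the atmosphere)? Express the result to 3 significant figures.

164

Areal heat capacity C = 1.35×10^8 J/(m²·K) (given).
ω = 2π / 3.15×10^7 s = 1.99×10^-7 s⁻¹.
Cω = 1.35×10^8 × 1.99×10^-7 = 26.9 W/(m²·K).
F₀ = A × Cω = 6.10 × 26.9 = 164 W/m².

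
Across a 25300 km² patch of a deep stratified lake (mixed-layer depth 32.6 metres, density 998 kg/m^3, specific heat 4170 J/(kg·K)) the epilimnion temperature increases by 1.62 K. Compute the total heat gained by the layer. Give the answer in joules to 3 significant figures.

5.56×10^18 J

Areal heat capacity C = ρ c_p D = 998 × 4170 × 32.6 = 1.36×10^8 J m⁻² K⁻¹.
Heat per unit area: q = C ΔT = 1.36×10^8 × 1.62 = 2.20×10^8 J/m².
Total heat: Q = q × A = 2.20×10^8 × (25300 × 10⁶ m²) = 5.56×10^18 J.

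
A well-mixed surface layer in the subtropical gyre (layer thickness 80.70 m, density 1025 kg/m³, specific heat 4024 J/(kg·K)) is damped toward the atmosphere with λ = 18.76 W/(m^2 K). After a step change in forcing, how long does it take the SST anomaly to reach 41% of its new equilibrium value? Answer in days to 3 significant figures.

Areal heat capacity C = ρ c_p D = 1025 × 4024 × 80.70 = 3.33×10^8 J/(m^2 K).
τ = C / λ = 3.33×10^8 / 18.76 = 1.77×10^7 s.
Fraction reached: 1 − e^(−t/τ) = 0.41 ⇒ t = −τ ln(1 − 0.41) = τ × 0.528.
t = 9.36×10^6 s = 108 days.

108 days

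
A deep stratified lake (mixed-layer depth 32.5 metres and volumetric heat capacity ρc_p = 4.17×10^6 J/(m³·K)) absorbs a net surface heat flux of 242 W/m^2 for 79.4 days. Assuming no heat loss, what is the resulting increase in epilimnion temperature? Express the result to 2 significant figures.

12 K

Areal heat capacity C = ρc_p × D = 4.17×10^6 × 32.5 = 1.36×10^8 J m⁻² K⁻¹.
Net heat input Q = F Δt = 242 × (79.4 days × 86400 s/day) = 1.66×10^9 J/m².
ΔT = Q / C = 1.66×10^9 / 1.36×10^8 = 12.2 K.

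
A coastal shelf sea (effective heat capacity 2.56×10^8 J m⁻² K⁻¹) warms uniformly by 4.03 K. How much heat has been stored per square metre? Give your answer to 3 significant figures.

Areal heat capacity C = 2.56×10^8 J m⁻² K⁻¹ (given).
ΔQ = C ΔT = 2.56×10^8 × 4.03 = 1.03×10^9 J/m².

1.03×10^9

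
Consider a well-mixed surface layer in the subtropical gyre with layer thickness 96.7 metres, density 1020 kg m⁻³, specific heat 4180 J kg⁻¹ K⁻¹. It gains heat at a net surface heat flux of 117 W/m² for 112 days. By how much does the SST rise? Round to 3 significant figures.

Areal heat capacity C = ρ c_p D = 1020 × 4180 × 96.7 = 4.12×10^8 J/(m^2 K).
Net heat input Q = F Δt = 117 × (112 days × 86400 s/day) = 1.13×10^9 J/m².
ΔT = Q / C = 1.13×10^9 / 4.12×10^8 = 2.75 K.

2.75 K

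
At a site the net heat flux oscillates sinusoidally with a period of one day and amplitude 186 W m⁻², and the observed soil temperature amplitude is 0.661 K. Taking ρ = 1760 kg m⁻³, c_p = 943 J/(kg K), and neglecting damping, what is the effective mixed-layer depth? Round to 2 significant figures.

2.3 m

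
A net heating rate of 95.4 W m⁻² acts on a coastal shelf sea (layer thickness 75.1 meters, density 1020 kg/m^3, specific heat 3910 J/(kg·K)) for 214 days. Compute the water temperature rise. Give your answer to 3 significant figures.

Areal heat capacity C = ρ c_p D = 1020 × 3910 × 75.1 = 3.00×10^8 J/(m²·K).
Net heat input Q = F Δt = 95.4 × (214 days × 86400 s/day) = 1.76×10^9 J/m².
ΔT = Q / C = 1.76×10^9 / 3.00×10^8 = 5.89 K.

5.89 K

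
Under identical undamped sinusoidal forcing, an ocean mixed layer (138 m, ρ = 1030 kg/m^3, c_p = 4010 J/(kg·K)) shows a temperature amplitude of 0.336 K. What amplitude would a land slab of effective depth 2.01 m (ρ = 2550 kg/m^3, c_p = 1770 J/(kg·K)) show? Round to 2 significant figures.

C_ocean = 5.70×10^8 J/(m²·K); C_land = 9.07×10^6 J/(m²·K).
A ∝ 1/C ⇒ A_land = A_ocean × C_ocean/C_land = 0.336 × 62.8 = 21.1 K.

21 K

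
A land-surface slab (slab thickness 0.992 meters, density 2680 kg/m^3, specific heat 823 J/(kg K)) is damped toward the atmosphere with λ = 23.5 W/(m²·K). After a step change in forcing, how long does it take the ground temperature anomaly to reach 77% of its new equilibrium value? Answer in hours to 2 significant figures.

38 hours

Areal heat capacity C = ρ c_p D = 2680 × 823 × 0.992 = 2.19×10^6 J/(m^2 K).
τ = C / λ = 2.19×10^6 / 23.5 = 93100 s.
Fraction reached: 1 − e^(−t/τ) = 0.77 ⇒ t = −τ ln(1 − 0.77) = τ × 1.47.
t = 1.37×10^5 s = 38.0 hours.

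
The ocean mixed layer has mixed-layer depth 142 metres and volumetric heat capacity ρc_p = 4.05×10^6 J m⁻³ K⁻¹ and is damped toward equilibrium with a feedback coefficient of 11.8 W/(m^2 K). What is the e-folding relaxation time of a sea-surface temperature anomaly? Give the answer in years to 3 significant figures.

1.54 years

Areal heat capacity C = ρc_p × D = 4.05×10^6 × 142 = 5.75×10^8 J m⁻² K⁻¹.
Relaxation time τ = C / λ = 5.75×10^8 / 11.8 = 4.87×10^7 s.
In years: 4.87×10^7 s / (3.156×10^7 s/year) = 1.54 years.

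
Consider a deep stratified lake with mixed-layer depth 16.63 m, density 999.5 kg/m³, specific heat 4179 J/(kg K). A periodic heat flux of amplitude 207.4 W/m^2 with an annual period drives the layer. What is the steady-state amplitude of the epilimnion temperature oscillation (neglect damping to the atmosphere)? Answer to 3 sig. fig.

Areal heat capacity C = ρ c_p D = 999.5 × 4179 × 16.63 = 6.95×10^7 J/(m^2 K).
Angular frequency ω = 2π / T = 2π / 3.15×10^7 s = 1.99×10^-7 s⁻¹.
Cω = 6.95×10^7 × 1.99×10^-7 = 13.8 W/(m²·K).
Amplitude A = F₀ / (Cω) = 207.4 / 13.8 = 15.0 K.

15.0 K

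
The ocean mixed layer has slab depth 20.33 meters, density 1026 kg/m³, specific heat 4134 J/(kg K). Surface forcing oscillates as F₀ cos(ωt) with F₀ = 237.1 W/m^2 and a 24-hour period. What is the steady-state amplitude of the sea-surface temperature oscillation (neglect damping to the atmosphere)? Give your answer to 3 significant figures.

Areal heat capacity C = ρ c_p D = 1026 × 4134 × 20.33 = 8.62×10^7 J/(m^2 K).
Angular frequency ω = 2π / T = 2π / 86400 s = 7.27×10^-5 s⁻¹.
Cω = 8.62×10^7 × 7.27×10^-5 = 6270 W/(m²·K).
Amplitude A = F₀ / (Cω) = 237.1 / 6270 = 0.0378 K.

0.0378 K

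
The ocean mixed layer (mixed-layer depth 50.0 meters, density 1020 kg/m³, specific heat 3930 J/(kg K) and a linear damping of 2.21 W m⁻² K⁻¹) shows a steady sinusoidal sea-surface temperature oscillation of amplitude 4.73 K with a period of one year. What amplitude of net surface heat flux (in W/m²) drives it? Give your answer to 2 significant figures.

190

Areal heat capacity C = ρ c_p D = 1020 × 3930 × 50.0 = 2.00×10^8 J m⁻² K⁻¹.
ω = 2π / 3.15×10^7 s = 1.99×10^-7 s⁻¹.
√((Cω)² + λ²) = √((39.9)² + 2.21²) = 40.0 W/(m²·K).
F₀ = A × √((Cω)²+λ²) = 4.73 × 40.0 = 189 W/m².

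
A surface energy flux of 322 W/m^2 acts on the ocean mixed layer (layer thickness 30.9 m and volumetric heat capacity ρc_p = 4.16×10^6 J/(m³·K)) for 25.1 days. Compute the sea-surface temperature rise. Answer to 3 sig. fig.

5.43 K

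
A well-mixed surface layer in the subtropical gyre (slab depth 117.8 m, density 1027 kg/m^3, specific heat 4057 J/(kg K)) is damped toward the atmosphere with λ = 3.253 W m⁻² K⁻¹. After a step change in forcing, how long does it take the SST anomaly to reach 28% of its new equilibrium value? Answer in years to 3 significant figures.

1.57 years

Areal heat capacity C = ρ c_p D = 1027 × 4057 × 117.8 = 4.91×10^8 J/(m²·K).
τ = C / λ = 4.91×10^8 / 3.253 = 1.51×10^8 s.
Fraction reached: 1 − e^(−t/τ) = 0.28 ⇒ t = −τ ln(1 − 0.28) = τ × 0.329.
t = 4.96×10^7 s = 1.57 years.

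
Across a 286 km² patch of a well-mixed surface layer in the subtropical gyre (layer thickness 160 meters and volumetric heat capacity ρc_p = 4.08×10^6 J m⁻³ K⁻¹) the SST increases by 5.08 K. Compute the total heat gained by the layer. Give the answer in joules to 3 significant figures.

9.48×10^17 J

Areal heat capacity C = ρc_p × D = 4.08×10^6 × 160 = 6.53×10^8 J/(m^2 K).
Heat per unit area: q = C ΔT = 6.53×10^8 × 5.08 = 3.32×10^9 J/m².
Total heat: Q = q × A = 3.32×10^9 × (286 × 10⁶ m²) = 9.48×10^17 J.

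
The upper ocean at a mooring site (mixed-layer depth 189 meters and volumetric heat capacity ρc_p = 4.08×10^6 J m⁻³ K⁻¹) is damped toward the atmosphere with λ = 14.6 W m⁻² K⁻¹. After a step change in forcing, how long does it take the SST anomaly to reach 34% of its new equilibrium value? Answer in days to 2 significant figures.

250 days

Areal heat capacity C = ρc_p × D = 4.08×10^6 × 189 = 7.71×10^8 J/(m^2 K).
τ = C / λ = 7.71×10^8 / 14.6 = 5.28×10^7 s.
Fraction reached: 1 − e^(−t/τ) = 0.34 ⇒ t = −τ ln(1 − 0.34) = τ × 0.416.
t = 2.19×10^7 s = 254 days.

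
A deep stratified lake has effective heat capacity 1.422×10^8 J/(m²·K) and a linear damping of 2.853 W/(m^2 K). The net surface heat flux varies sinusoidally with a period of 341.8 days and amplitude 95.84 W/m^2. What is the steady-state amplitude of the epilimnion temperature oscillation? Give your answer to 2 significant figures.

3.2 K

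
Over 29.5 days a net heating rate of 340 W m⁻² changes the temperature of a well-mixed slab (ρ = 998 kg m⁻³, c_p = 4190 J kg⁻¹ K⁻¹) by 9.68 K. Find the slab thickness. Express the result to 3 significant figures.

21.4 m

Heat input Q = F Δt = 340 × 2.55×10^6 s = 8.67×10^8 J/m².
Required areal heat capacity C = Q / ΔT = 8.95×10^7 J/(m²·K).
Depth D = C / (ρ c_p) = 8.95×10^7 / (998 × 4190) = 21.4 m.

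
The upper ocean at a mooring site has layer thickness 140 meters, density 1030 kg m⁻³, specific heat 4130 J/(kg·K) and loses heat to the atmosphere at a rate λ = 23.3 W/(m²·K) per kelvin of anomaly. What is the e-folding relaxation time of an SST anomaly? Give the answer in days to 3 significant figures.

296 days

Areal heat capacity C = ρ c_p D = 1030 × 4130 × 140 = 5.96×10^8 J/(m^2 K).
Relaxation time τ = C / λ = 5.96×10^8 / 23.3 = 2.56×10^7 s.
In days: 2.56×10^7 s / (86400 s/day) = 296 days.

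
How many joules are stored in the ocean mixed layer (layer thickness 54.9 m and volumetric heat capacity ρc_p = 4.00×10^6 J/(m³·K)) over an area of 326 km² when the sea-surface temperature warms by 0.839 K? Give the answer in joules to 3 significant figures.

Areal heat capacity C = ρc_p × D = 4.00×10^6 × 54.9 = 2.20×10^8 J/(m^2 K).
Heat per unit area: q = C ΔT = 2.20×10^8 × 0.839 = 1.84×10^8 J/m².
Total heat: Q = q × A = 1.84×10^8 × (326 × 10⁶ m²) = 6.01×10^16 J.

6.01×10^16 J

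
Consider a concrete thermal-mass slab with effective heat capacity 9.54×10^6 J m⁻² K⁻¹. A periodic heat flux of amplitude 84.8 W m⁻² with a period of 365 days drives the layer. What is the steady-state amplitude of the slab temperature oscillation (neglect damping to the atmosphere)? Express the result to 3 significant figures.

44.6 K

Areal heat capacity C = 9.54×10^6 J m⁻² K⁻¹ (given).
Angular frequency ω = 2π / T = 2π / 3.15×10^7 s = 1.99×10^-7 s⁻¹.
Cω = 9.54×10^6 × 1.99×10^-7 = 1.90 W/(m²·K).
Amplitude A = F₀ / (Cω) = 84.8 / 1.90 = 44.6 K.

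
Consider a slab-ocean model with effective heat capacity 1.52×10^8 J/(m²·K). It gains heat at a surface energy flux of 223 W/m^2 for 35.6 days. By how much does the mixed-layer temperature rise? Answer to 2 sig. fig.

4.5 K

Areal heat capacity C = 1.52×10^8 J/(m²·K) (given).
Net heat input Q = F Δt = 223 × (35.6 days × 86400 s/day) = 6.86×10^8 J/m².
ΔT = Q / C = 6.86×10^8 / 1.52×10^8 = 4.51 K.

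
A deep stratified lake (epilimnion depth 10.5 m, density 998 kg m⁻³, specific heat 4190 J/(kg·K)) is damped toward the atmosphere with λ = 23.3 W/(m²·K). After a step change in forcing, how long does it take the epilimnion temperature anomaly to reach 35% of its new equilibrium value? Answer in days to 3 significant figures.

Areal heat capacity C = ρ c_p D = 998 × 4190 × 10.5 = 4.39×10^7 J/(m^2 K).
τ = C / λ = 4.39×10^7 / 23.3 = 1.88×10^6 s.
Fraction reached: 1 − e^(−t/τ) = 0.35 ⇒ t = −τ ln(1 − 0.35) = τ × 0.431.
t = 8.12×10^5 s = 9.40 days.

9.40 days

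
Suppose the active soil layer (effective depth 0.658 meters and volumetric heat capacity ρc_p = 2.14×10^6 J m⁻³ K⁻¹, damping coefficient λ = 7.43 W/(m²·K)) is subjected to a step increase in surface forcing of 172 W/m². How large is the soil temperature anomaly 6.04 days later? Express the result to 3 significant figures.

21.7 K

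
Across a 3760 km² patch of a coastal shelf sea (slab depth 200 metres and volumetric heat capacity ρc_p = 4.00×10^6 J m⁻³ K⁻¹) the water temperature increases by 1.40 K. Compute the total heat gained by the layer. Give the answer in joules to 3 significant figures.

4.21×10^18 J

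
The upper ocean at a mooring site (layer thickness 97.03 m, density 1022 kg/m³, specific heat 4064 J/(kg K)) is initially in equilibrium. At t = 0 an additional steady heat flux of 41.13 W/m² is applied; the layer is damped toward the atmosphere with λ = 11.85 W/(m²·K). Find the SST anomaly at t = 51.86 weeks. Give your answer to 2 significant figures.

2.1 K

Areal heat capacity C = ρ c_p D = 1022 × 4064 × 97.03 = 4.03×10^8 J m⁻² K⁻¹.
τ = C / λ = 4.03×10^8 / 11.85 = 3.40×10^7 s.
Equilibrium anomaly ΔT_eq = F / λ = 41.13 / 11.85 = 3.47 K.
t = 51.86 weeks = 3.14×10^7 s, so t/τ = 0.922.
ΔT(t) = ΔT_eq (1 − e^(−t/τ)) = 3.47 × (1 − e^−0.922) = 2.09 K.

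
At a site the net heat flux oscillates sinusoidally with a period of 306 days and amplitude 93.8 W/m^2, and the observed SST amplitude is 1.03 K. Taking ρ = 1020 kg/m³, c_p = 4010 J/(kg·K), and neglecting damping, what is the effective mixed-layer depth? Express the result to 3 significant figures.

93.7 m

ω = 2π / 2.64×10^7 s = 2.38×10^-7 s⁻¹.
Required C = F₀ / (A ω) = 93.8 / (1.03 × 2.38×10^-7) = 3.83×10^8 J/(m²·K).
D = C / (ρ c_p) = 3.83×10^8 / (1020 × 4010) = 93.7 m.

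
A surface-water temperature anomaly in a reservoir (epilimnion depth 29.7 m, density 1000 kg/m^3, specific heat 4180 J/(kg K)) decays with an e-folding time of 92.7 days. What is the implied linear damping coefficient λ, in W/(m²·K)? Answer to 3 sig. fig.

Areal heat capacity C = ρ c_p D = 1000 × 4180 × 29.7 = 1.24×10^8 J/(m²·K).
τ = 92.7 days = 8.01×10^6 s.
λ = C / τ = 1.24×10^8 / 8.01×10^6 = 15.5 W/(m²·K).

15.5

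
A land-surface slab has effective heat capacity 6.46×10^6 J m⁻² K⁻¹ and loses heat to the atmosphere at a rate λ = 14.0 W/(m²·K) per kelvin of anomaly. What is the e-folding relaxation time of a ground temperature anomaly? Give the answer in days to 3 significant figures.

Areal heat capacity C = 6.46×10^6 J m⁻² K⁻¹ (given).
Relaxation time τ = C / λ = 6.46×10^6 / 14.0 = 4.61×10^5 s.
In days: 4.61×10^5 s / (86400 s/day) = 5.34 days.

5.34 days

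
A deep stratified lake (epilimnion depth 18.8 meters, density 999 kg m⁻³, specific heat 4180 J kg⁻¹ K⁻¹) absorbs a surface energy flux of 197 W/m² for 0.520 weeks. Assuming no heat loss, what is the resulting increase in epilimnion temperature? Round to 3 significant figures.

Areal heat capacity C = ρ c_p D = 999 × 4180 × 18.8 = 7.85×10^7 J/(m^2 K).
Net heat input Q = F Δt = 197 × (0.520 weeks × 6.048×10^5 s/week) = 6.20×10^7 J/m².
ΔT = Q / C = 6.20×10^7 / 7.85×10^7 = 0.789 K.

0.789 K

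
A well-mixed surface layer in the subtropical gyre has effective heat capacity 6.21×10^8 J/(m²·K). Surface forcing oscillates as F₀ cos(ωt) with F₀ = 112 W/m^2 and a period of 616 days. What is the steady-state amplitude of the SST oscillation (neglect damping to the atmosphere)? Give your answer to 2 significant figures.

Areal heat capacity C = 6.21×10^8 J/(m²·K) (given).
Angular frequency ω = 2π / T = 2π / 5.32×10^7 s = 1.18×10^-7 s⁻¹.
Cω = 6.21×10^8 × 1.18×10^-7 = 73.3 W/(m²·K).
Amplitude A = F₀ / (Cω) = 112 / 73.3 = 1.53 K.

1.5 K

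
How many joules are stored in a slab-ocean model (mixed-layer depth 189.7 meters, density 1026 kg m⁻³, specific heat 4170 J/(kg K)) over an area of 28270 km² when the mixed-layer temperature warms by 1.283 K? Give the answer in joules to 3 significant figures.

2.94×10^19 J

Areal heat capacity C = ρ c_p D = 1026 × 4170 × 189.7 = 8.12×10^8 J m⁻² K⁻¹.
Heat per unit area: q = C ΔT = 8.12×10^8 × 1.283 = 1.04×10^9 J/m².
Total heat: Q = q × A = 1.04×10^9 × (28270 × 10⁶ m²) = 2.94×10^19 J.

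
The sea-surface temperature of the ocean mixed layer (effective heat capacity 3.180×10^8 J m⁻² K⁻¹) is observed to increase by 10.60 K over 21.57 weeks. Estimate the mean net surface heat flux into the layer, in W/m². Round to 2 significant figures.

260

Areal heat capacity C = 3.180×10^8 J m⁻² K⁻¹ (given).
Required heat per unit area: Q = C ΔT = 3.18×10^8 × 10.60 = 3.37×10^9 J/m².
Flux F = Q / Δt = 3.37×10^9 / 1.30×10^7 s = 258 W/m².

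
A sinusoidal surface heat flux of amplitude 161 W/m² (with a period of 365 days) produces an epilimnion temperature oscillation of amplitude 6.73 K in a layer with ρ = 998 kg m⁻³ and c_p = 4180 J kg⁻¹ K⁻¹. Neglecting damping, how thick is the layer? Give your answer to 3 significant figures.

28.8 m

ω = 2π / 3.15×10^7 s = 1.99×10^-7 s⁻¹.
Required C = F₀ / (A ω) = 161 / (6.73 × 1.99×10^-7) = 1.20×10^8 J/(m²·K).
D = C / (ρ c_p) = 1.20×10^8 / (998 × 4180) = 28.8 m.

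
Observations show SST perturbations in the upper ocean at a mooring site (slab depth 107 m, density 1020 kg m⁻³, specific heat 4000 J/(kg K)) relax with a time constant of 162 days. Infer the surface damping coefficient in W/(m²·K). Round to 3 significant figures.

31.2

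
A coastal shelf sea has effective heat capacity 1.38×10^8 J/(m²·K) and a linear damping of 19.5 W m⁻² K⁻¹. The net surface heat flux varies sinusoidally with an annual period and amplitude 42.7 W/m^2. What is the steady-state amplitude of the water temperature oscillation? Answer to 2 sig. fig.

1.3 K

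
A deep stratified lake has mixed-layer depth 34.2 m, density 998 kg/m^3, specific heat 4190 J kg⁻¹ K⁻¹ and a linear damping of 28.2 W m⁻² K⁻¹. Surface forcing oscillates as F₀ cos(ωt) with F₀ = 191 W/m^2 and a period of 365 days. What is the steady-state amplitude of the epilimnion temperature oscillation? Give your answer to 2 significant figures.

Areal heat capacity C = ρ c_p D = 998 × 4190 × 34.2 = 1.43×10^8 J/(m^2 K).
Angular frequency ω = 2π / T = 2π / 3.15×10^7 s = 1.99×10^-7 s⁻¹.
√((Cω)² + λ²) = √((28.5)² + 28.2²) = 40.1 W/(m²·K).
Amplitude A = F₀ / √((Cω)²+λ²) = 191 / 40.1 = 4.76 K.

4.8 K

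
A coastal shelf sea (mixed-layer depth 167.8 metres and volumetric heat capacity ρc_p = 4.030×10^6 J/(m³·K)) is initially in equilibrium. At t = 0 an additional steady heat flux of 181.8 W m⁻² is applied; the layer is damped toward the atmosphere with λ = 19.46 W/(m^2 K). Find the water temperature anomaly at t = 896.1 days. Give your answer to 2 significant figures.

Areal heat capacity C = ρc_p × D = 4.030×10^6 × 167.8 = 6.76×10^8 J/(m^2 K).
τ = C / λ = 6.76×10^8 / 19.46 = 3.47×10^7 s.
Equilibrium anomaly ΔT_eq = F / λ = 181.8 / 19.46 = 9.34 K.
t = 896.1 days = 7.74×10^7 s, so t/τ = 2.23.
ΔT(t) = ΔT_eq (1 − e^(−t/τ)) = 9.34 × (1 − e^−2.23) = 8.34 K.

8.3 K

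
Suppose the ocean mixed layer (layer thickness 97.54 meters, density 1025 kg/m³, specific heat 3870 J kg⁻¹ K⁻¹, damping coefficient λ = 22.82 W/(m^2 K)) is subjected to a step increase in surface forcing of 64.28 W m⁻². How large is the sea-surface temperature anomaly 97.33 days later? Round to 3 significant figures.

1.10 K

Areal heat capacity C = ρ c_p D = 1025 × 3870 × 97.54 = 3.87×10^8 J m⁻² K⁻¹.
τ = C / λ = 3.87×10^8 / 22.82 = 1.70×10^7 s.
Equilibrium anomaly ΔT_eq = F / λ = 64.28 / 22.82 = 2.82 K.
t = 97.33 days = 8.41×10^6 s, so t/τ = 0.496.
ΔT(t) = ΔT_eq (1 − e^(−t/τ)) = 2.82 × (1 − e^−0.496) = 1.10 K.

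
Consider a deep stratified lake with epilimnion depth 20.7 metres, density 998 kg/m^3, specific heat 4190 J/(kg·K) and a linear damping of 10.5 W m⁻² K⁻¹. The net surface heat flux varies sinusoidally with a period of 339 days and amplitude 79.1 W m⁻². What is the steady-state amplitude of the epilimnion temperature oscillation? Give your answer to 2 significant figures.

3.7 K

Areal heat capacity C = ρ c_p D = 998 × 4190 × 20.7 = 8.66×10^7 J/(m²·K).
Angular frequency ω = 2π / T = 2π / 2.93×10^7 s = 2.15×10^-7 s⁻¹.
√((Cω)² + λ²) = √((18.6)² + 10.5²) = 21.3 W/(m²·K).
Amplitude A = F₀ / √((Cω)²+λ²) = 79.1 / 21.3 = 3.71 K.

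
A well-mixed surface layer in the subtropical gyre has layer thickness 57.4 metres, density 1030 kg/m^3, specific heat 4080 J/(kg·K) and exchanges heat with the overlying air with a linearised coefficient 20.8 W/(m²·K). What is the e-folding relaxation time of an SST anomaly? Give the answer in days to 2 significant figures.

130 days

Areal heat capacity C = ρ c_p D = 1030 × 4080 × 57.4 = 2.41×10^8 J/(m^2 K).
Relaxation time τ = C / λ = 2.41×10^8 / 20.8 = 1.16×10^7 s.
In days: 1.16×10^7 s / (86400 s/day) = 134 days.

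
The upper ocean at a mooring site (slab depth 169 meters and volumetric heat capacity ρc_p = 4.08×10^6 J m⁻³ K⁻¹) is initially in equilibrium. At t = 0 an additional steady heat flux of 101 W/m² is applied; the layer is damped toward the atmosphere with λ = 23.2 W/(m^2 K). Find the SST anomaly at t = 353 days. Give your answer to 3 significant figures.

2.79 K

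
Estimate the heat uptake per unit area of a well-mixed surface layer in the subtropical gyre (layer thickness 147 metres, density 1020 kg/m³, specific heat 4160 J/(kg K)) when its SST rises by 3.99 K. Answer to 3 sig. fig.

Areal heat capacity C = ρ c_p D = 1020 × 4160 × 147 = 6.24×10^8 J m⁻² K⁻¹.
ΔQ = C ΔT = 6.24×10^8 × 3.99 = 2.49×10^9 J/m².

2.49×10^9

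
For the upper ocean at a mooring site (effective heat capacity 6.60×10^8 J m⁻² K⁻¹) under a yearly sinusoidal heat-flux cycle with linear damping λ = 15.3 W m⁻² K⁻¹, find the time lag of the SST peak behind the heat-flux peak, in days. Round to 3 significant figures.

84.5 days

Areal heat capacity C = 6.60×10^8 J m⁻² K⁻¹ (given).
ω = 2π / 3.15×10^7 s = 1.99×10^-7 s⁻¹.
Phase lag φ = arctan(Cω/λ) = arctan(131/15.3) = 1.45 rad.
Time lag = φ / ω = 1.45 / 1.99×10^-7 = 7.30×10^6 s = 84.5 days.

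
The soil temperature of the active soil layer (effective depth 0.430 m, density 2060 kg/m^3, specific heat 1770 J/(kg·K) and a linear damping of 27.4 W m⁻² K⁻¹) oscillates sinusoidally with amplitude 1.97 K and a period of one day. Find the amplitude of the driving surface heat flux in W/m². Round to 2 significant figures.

Areal heat capacity C = ρ c_p D = 2060 × 1770 × 0.430 = 1.57×10^6 J/(m²·K).
ω = 2π / 86400 s = 7.27×10^-5 s⁻¹.
√((Cω)² + λ²) = √((114)² + 27.4²) = 117 W/(m²·K).
F₀ = A × √((Cω)²+λ²) = 1.97 × 117 = 231 W/m².

230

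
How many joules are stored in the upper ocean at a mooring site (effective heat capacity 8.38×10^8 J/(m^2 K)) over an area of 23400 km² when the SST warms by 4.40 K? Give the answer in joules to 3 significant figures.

8.63×10^19 J

Areal heat capacity C = 8.38×10^8 J/(m^2 K) (given).
Heat per unit area: q = C ΔT = 8.38×10^8 × 4.40 = 3.69×10^9 J/m².
Total heat: Q = q × A = 3.69×10^9 × (23400 × 10⁶ m²) = 8.63×10^19 J.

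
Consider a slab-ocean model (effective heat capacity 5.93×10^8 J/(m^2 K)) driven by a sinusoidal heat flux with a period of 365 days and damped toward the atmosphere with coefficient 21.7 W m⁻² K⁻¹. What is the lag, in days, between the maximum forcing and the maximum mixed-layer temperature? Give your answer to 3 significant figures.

Areal heat capacity C = 5.93×10^8 J/(m^2 K) (given).
ω = 2π / 3.15×10^7 s = 1.99×10^-7 s⁻¹.
Phase lag φ = arctan(Cω/λ) = arctan(118/21.7) = 1.39 rad.
Time lag = φ / ω = 1.39 / 1.99×10^-7 = 6.97×10^6 s = 80.7 days.

80.7 days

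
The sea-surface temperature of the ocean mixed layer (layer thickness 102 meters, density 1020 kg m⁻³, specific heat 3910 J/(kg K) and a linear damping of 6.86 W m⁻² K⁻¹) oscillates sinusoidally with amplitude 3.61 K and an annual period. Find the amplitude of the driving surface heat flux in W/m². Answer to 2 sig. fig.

Areal heat capacity C = ρ c_p D = 1020 × 3910 × 102 = 4.07×10^8 J/(m²·K).
ω = 2π / 3.15×10^7 s = 1.99×10^-7 s⁻¹.
√((Cω)² + λ²) = √((81.0)² + 6.86²) = 81.3 W/(m²·K).
F₀ = A × √((Cω)²+λ²) = 3.61 × 81.3 = 294 W/m².

290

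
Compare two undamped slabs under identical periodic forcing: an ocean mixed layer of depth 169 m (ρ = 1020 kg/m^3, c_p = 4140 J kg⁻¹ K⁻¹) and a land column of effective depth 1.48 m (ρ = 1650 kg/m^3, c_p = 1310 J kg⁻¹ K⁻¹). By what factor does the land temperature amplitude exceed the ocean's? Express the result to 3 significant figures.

C_ocean = 1020 × 4140 × 169 = 7.14×10^8 J/(m²·K).
C_land = 1650 × 1310 × 1.48 = 3.20×10^6 J/(m²·K).
Undamped amplitude ∝ 1/C, so A_land/A_ocean = C_ocean/C_land = 223.

223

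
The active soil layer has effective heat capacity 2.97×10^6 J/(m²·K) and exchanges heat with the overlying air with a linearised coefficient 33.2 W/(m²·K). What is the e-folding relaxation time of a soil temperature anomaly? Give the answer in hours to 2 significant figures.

Areal heat capacity C = 2.97×10^6 J/(m²·K) (given).
Relaxation time τ = C / λ = 2.97×10^6 / 33.2 = 89500 s.
In hours: 89500 s / (3600 s/hour) = 24.8 hours.

25 hours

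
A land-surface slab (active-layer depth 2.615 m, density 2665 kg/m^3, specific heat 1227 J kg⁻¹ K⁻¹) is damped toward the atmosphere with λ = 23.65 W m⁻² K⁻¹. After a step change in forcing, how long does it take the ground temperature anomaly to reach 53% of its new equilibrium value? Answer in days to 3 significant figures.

3.16 days

Areal heat capacity C = ρ c_p D = 2665 × 1227 × 2.615 = 8.55×10^6 J/(m^2 K).
τ = C / λ = 8.55×10^6 / 23.65 = 3.62×10^5 s.
Fraction reached: 1 − e^(−t/τ) = 0.53 ⇒ t = −τ ln(1 − 0.53) = τ × 0.755.
t = 2.73×10^5 s = 3.16 days.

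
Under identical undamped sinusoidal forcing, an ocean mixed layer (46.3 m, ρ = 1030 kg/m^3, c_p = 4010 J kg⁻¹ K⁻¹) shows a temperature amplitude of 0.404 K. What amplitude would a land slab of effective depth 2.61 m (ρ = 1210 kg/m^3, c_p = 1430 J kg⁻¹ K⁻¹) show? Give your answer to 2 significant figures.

17 K

C_ocean = 1.91×10^8 J/(m²·K); C_land = 4.52×10^6 J/(m²·K).
A ∝ 1/C ⇒ A_land = A_ocean × C_ocean/C_land = 0.404 × 42.3 = 17.1 K.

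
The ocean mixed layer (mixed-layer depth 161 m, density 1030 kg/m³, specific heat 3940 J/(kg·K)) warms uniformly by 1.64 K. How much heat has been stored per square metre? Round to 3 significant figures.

Areal heat capacity C = ρ c_p D = 1030 × 3940 × 161 = 6.53×10^8 J m⁻² K⁻¹.
ΔQ = C ΔT = 6.53×10^8 × 1.64 = 1.07×10^9 J/m².

1.07×10^9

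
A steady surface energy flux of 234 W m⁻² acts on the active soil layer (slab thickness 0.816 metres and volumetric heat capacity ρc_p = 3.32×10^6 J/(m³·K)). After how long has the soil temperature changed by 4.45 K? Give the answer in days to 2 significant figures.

Areal heat capacity C = ρc_p × D = 3.32×10^6 × 0.816 = 2.71×10^6 J m⁻² K⁻¹.
Time required: Δt = C ΔT / F = 2.71×10^6 × 4.45 / 234 = 51500 s.
In days: 51500 s / (86400 s/day) = 0.596 days.

0.60 days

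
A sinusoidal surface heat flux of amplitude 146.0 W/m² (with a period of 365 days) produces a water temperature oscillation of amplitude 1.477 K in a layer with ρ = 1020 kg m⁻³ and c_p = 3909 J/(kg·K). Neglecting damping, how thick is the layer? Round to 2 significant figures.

ω = 2π / 3.15×10^7 s = 1.99×10^-7 s⁻¹.
Required C = F₀ / (A ω) = 146.0 / (1.477 × 1.99×10^-7) = 4.96×10^8 J/(m²·K).
D = C / (ρ c_p) = 4.96×10^8 / (1020 × 3909) = 124 m.

120 m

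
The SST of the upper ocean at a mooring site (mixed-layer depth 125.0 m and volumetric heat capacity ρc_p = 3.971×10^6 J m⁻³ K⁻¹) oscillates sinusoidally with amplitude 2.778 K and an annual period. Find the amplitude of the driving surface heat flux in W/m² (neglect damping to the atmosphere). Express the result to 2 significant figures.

Areal heat capacity C = ρc_p × D = 3.971×10^6 × 125.0 = 4.96×10^8 J/(m²·K).
ω = 2π / 3.15×10^7 s = 1.99×10^-7 s⁻¹.
Cω = 4.96×10^8 × 1.99×10^-7 = 98.9 W/(m²·K).
F₀ = A × Cω = 2.778 × 98.9 = 275 W/m².

270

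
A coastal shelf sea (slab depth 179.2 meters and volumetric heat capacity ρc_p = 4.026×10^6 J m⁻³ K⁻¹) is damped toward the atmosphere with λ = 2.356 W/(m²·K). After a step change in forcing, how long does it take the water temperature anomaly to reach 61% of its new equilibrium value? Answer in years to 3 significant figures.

9.14 years

Areal heat capacity C = ρc_p × D = 4.026×10^6 × 179.2 = 7.21×10^8 J/(m²·K).
τ = C / λ = 7.21×10^8 / 2.356 = 3.06×10^8 s.
Fraction reached: 1 − e^(−t/τ) = 0.61 ⇒ t = −τ ln(1 − 0.61) = τ × 0.942.
t = 2.88×10^8 s = 9.14 years.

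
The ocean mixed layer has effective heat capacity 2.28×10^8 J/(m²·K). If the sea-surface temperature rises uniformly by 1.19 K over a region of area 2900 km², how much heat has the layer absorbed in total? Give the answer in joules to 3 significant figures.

7.87×10^17 J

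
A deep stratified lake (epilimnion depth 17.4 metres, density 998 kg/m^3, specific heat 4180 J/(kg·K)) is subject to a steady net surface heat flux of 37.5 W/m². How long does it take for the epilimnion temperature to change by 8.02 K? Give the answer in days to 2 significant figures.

180 days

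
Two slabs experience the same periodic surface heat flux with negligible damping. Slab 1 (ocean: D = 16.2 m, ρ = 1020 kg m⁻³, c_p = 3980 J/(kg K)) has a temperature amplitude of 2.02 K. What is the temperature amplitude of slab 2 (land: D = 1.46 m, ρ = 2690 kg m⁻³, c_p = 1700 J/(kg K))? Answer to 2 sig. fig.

20 K

C_ocean = 6.58×10^7 J/(m²·K); C_land = 6.68×10^6 J/(m²·K).
A ∝ 1/C ⇒ A_land = A_ocean × C_ocean/C_land = 2.02 × 9.85 = 19.9 K.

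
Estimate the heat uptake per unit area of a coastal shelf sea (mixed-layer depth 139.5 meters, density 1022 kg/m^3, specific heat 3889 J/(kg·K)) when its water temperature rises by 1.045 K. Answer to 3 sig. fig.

5.79×10^8

Areal heat capacity C = ρ c_p D = 1022 × 3889 × 139.5 = 5.54×10^8 J m⁻² K⁻¹.
ΔQ = C ΔT = 5.54×10^8 × 1.045 = 5.79×10^8 J/m².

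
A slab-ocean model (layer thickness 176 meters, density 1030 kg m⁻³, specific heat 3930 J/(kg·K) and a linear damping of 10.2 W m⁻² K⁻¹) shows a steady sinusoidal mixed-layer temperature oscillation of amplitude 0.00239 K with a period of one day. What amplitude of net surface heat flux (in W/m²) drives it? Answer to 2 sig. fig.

120

Areal heat capacity C = ρ c_p D = 1030 × 3930 × 176 = 7.12×10^8 J m⁻² K⁻¹.
ω = 2π / 86400 s = 7.27×10^-5 s⁻¹.
√((Cω)² + λ²) = √((51800)² + 10.2²) = 51800 W/(m²·K).
F₀ = A × √((Cω)²+λ²) = 0.00239 × 51800 = 124 W/m².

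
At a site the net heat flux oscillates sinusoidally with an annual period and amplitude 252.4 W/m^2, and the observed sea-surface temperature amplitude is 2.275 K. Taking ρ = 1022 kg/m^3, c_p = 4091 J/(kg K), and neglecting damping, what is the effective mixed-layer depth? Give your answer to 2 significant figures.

ω = 2π / 3.15×10^7 s = 1.99×10^-7 s⁻¹.
Required C = F₀ / (A ω) = 252.4 / (2.275 × 1.99×10^-7) = 5.57×10^8 J/(m²·K).
D = C / (ρ c_p) = 5.57×10^8 / (1022 × 4091) = 133 m.

130 m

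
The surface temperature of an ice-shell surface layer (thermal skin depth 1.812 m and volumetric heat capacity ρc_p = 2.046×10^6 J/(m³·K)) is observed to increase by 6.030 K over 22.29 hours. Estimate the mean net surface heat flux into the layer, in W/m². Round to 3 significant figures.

279

Areal heat capacity C = ρc_p × D = 2.046×10^6 × 1.812 = 3.71×10^6 J/(m^2 K).
Required heat per unit area: Q = C ΔT = 3.71×10^6 × 6.030 = 2.24×10^7 J/m².
Flux F = Q / Δt = 2.24×10^7 / 80200 s = 279 W/m².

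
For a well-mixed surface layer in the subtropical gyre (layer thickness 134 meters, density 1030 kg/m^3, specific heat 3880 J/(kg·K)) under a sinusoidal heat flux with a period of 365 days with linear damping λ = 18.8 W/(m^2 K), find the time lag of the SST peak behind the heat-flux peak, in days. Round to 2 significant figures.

Areal heat capacity C = ρ c_p D = 1030 × 3880 × 134 = 5.36×10^8 J/(m^2 K).
ω = 2π / 3.15×10^7 s = 1.99×10^-7 s⁻¹.
Phase lag φ = arctan(Cω/λ) = arctan(107/18.8) = 1.40 rad.
Time lag = φ / ω = 1.40 / 1.99×10^-7 = 7.01×10^6 s = 81.1 days.

81 days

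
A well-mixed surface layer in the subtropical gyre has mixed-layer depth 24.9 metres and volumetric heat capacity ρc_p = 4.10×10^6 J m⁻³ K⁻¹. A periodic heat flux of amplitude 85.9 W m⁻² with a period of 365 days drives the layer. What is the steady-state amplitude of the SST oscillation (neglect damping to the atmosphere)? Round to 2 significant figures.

Areal heat capacity C = ρc_p × D = 4.10×10^6 × 24.9 = 1.02×10^8 J/(m²·K).
Angular frequency ω = 2π / T = 2π / 3.15×10^7 s = 1.99×10^-7 s⁻¹.
Cω = 1.02×10^8 × 1.99×10^-7 = 20.3 W/(m²·K).
Amplitude A = F₀ / (Cω) = 85.9 / 20.3 = 4.22 K.

4.2 K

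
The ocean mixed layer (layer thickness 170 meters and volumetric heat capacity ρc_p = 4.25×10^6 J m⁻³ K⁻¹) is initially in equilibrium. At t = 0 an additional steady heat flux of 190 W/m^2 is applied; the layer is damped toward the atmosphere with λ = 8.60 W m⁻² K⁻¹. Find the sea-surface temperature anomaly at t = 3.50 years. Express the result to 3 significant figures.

Areal heat capacity C = ρc_p × D = 4.25×10^6 × 170 = 7.22×10^8 J/(m^2 K).
τ = C / λ = 7.22×10^8 / 8.60 = 8.40×10^7 s.
Equilibrium anomaly ΔT_eq = F / λ = 190 / 8.60 = 22.1 K.
t = 3.50 years = 1.10×10^8 s, so t/τ = 1.31.
ΔT(t) = ΔT_eq (1 − e^(−t/τ)) = 22.1 × (1 − e^−1.31) = 16.2 K.

16.2 K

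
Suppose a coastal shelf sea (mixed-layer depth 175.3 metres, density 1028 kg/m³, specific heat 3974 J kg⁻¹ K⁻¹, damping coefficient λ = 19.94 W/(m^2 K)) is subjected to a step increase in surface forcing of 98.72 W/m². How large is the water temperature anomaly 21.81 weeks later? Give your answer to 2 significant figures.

1.5 K

Areal heat capacity C = ρ c_p D = 1028 × 3974 × 175.3 = 7.16×10^8 J/(m²·K).
τ = C / λ = 7.16×10^8 / 19.94 = 3.59×10^7 s.
Equilibrium anomaly ΔT_eq = F / λ = 98.72 / 19.94 = 4.95 K.
t = 21.81 weeks = 1.32×10^7 s, so t/τ = 0.367.
ΔT(t) = ΔT_eq (1 − e^(−t/τ)) = 4.95 × (1 − e^−0.367) = 1.52 K.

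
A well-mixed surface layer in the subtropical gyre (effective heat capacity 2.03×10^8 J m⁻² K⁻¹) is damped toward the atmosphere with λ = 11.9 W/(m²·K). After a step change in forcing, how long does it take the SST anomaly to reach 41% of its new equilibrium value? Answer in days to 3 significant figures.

Areal heat capacity C = 2.03×10^8 J m⁻² K⁻¹ (given).
τ = C / λ = 2.03×10^8 / 11.9 = 1.71×10^7 s.
Fraction reached: 1 − e^(−t/τ) = 0.41 ⇒ t = −τ ln(1 − 0.41) = τ × 0.528.
t = 9.00×10^6 s = 104 days.

104 days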